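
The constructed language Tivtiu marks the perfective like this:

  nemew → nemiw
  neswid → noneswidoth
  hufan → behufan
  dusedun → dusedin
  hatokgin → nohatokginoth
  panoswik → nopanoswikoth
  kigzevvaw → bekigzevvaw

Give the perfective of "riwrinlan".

hufan and hatokgin both end in -n yet inflect differently (behufan, nohatokginoth), so the final letter is not what conditions the rule; the last vowel is.
"riwrinlan" has last vowel 'a'. The stems whose last vowel is 'a' (hufan → behufan, kigzevvaw → bekigzevvaw) add the prefix be-.
The other patterns: stems whose last vowel is 'i' add no- … -oth around the stem; stems whose last vowel is 'e' or 'u' change the last vowel to 'i'.
So riwrinlan → beriwrinlan.

beriwrinlan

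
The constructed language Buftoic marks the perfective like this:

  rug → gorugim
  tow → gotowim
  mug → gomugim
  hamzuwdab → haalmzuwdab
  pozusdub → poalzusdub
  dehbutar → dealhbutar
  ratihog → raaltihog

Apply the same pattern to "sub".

rug and ratihog both end in -g yet inflect differently (gorugim, raaltihog), so the final letter is not what conditions the rule; the number of vowels is.
"sub" has 1 vowel. The stems with 1 vowel (rug → gorugim, tow → gotowim, mug → gomugim) add go- … -im around the stem.
So sub → gosubim.

gosubim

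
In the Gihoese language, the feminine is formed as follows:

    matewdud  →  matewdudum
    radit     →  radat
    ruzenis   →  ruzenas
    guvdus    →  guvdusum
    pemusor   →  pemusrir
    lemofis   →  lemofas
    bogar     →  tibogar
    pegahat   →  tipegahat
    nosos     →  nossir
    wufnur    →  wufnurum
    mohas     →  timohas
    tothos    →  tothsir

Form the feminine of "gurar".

tigurar

guvdus and tothos both end in -s yet inflect differently (guvdusum, tothsir), so the final letter is not what conditions the rule; the last vowel is.
"gurar" has last vowel 'a'. The stems whose last vowel is 'a' (bogar → tibogar, pegahat → tipegahat, mohas → timohas) add the prefix ti-.
The other patterns: stems whose last vowel is 'u' add -um; stems whose last vowel is 'o' delete the last vowel and add -ir; stems whose last vowel is 'i' change the last vowel to 'a'.
So gurar → tigurar.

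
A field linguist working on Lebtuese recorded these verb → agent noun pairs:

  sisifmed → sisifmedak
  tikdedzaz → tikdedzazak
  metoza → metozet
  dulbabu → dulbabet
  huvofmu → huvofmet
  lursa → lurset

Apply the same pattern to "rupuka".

rupuket

tikdedzaz and metoza both have last vowel 'a' yet inflect differently (tikdedzazak, metozet), so the last vowel is not what conditions the rule; whether the stem ends in a vowel or a consonant is.
"rupuka" ends in a vowel. The stems ending in a vowel (metoza → metozet, dulbabu → dulbabet, huvofmu → huvofmet) drop the final letter and add -et.
So rupuka → rupuket.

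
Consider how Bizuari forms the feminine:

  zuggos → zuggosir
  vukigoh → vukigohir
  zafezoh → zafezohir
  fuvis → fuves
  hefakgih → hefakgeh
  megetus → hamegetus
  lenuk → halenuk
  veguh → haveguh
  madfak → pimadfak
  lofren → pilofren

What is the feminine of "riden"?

piriden

"riden" has last vowel 'e'. The one such stem in the data (lofren → pilofren) adds the prefix pi-, so the same rule applies.
The other patterns: stems whose last vowel is 'o' add -ir; stems whose last vowel is 'i' change the last vowel to 'e'; stems whose last vowel is 'u' add the prefix ha-.
So riden → piriden.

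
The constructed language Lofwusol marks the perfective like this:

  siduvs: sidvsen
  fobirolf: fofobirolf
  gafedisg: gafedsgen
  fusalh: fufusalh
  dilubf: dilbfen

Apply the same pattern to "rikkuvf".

rikkvfen

fobirolf and dilubf both end in -f yet inflect differently (fofobirolf, dilbfen), so the final letter is not what conditions the rule; the second-to-last letter is.
"rikkuvf" has second-to-last letter 'v'. The one such stem in the data (siduvs → sidvsen) deletes the last vowel and adds -en (as do dilubf, gafedisg), so the same rule applies.
So rikkuvf → rikkvfen.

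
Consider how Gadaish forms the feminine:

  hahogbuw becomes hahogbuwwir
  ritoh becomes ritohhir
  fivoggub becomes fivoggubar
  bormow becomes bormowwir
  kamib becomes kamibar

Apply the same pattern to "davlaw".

fivoggub and hahogbuw both have last vowel 'u' yet inflect differently (fivoggubar, hahogbuwwir), so the last vowel is not what conditions the rule; the final letter is.
"davlaw" ends in -w. The stems ending in -w (bormow → bormowwir, hahogbuw → hahogbuwwir) double the final consonant and add -ir.
The other pattern: stems ending in -b add -ar.
So davlaw → davlawwir.

davlawwir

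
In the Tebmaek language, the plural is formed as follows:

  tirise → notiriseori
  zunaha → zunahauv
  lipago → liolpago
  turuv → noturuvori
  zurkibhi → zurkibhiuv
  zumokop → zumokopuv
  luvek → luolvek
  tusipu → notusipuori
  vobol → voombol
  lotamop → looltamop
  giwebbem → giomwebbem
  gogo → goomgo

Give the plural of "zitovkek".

"zitovkek" begins with z-. The stems beginning with z- (zumokop → zumokopuv, zunaha → zunahauv, zurkibhi → zurkibhiuv) add -uv.
So zitovkek → zitovkekuv.

zitovkekuv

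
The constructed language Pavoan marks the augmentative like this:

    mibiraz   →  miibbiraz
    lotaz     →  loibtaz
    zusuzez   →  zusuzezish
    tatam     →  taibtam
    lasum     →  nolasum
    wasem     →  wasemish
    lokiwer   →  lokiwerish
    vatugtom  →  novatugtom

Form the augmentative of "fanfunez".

mibiraz and zusuzez both end in -z yet inflect differently (miibbiraz, zusuzezish), so the final letter is not what conditions the rule; the last vowel is.
"fanfunez" has last vowel 'e'. The stems whose last vowel is 'e' (zusuzez → zusuzezish, wasem → wasemish, lokiwer → lokiwerish) add -ish.
The other patterns: stems whose last vowel is 'a' insert -ib- after the first vowel; stems whose last vowel is 'o' or 'u' add the prefix no-.
So fanfunez → fanfunezish.

fanfunezish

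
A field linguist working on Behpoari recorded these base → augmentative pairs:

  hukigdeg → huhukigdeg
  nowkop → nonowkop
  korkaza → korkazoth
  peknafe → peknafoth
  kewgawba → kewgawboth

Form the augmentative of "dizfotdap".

"dizfotdap" ends in a consonant. The stems ending in a consonant (hukigdeg → huhukigdeg, nowkop → nonowkop) repeat the first consonant+vowel as a prefix.
The other pattern: stems ending in a vowel drop the final letter and add -oth.
So dizfotdap → didizfotdap.

didizfotdap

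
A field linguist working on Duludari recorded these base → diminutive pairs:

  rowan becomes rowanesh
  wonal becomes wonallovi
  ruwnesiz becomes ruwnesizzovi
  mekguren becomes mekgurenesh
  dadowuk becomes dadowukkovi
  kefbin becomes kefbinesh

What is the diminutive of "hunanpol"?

rowan and wonal both have last vowel 'a' yet inflect differently (rowanesh, wonallovi), so the last vowel is not what conditions the rule; the final letter is.
"hunanpol" ends in -l. The one such stem in the data (wonal → wonallovi) doubles the final consonant and adds -ovi (as do ruwnesiz, dadowuk), so the same rule applies.
So hunanpol → hunanpollovi.

hunanpollovi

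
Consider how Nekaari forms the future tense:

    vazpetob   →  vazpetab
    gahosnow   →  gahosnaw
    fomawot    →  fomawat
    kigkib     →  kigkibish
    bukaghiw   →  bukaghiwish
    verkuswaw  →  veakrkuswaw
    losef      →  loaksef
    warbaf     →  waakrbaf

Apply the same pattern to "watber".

waaktber

"watber" has last vowel 'e'. The one such stem in the data (losef → loaksef) inserts -ak- after the first vowel (as do verkuswaw, warbaf), so the same rule applies.
The other patterns: stems whose last vowel is 'o' change the last vowel to 'a'; stems whose last vowel is 'i' add -ish.
So watber → waaktber.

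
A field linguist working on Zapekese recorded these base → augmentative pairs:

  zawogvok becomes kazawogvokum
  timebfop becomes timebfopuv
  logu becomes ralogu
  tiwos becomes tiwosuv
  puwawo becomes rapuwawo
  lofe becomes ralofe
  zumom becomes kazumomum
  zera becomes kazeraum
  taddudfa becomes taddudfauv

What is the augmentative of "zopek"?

kazopekum

zera and taddudfa both end in -a yet inflect differently (kazeraum, taddudfauv), so the final letter is not what conditions the rule; the first letter is.
"zopek" begins with z-. The stems beginning with z- (zera → kazeraum, zumom → kazumomum, zawogvok → kazawogvokum) add ka- … -um around the stem.
So zopek → kazopekum.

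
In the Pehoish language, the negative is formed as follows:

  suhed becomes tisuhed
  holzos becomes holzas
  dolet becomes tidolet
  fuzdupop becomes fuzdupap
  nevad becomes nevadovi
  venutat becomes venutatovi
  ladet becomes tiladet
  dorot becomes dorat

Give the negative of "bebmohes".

tibebmohes

ladet and dorot both end in -t yet inflect differently (tiladet, dorat), so the final letter is not what conditions the rule; the last vowel is.
"bebmohes" has last vowel 'e'. The stems whose last vowel is 'e' (ladet → tiladet, suhed → tisuhed, dolet → tidolet) add the prefix ti-.
The other patterns: stems whose last vowel is 'o' change the last vowel to 'a'; stems whose last vowel is 'a' add -ovi.
So bebmohes → tibebmohes.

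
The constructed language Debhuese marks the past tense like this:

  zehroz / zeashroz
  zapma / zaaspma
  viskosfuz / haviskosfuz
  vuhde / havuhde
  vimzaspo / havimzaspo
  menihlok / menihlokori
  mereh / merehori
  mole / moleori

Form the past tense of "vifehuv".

havifehuv

zehroz and viskosfuz both end in -z yet inflect differently (zeashroz, haviskosfuz), so the final letter is not what conditions the rule; the first letter is.
"vifehuv" begins with v-. The stems beginning with v- (viskosfuz → haviskosfuz, vuhde → havuhde, vimzaspo → havimzaspo) add the prefix ha-.
The other patterns: stems beginning with z- insert -as- after the first vowel; stems beginning with m- add -ori.
So vifehuv → havifehuv.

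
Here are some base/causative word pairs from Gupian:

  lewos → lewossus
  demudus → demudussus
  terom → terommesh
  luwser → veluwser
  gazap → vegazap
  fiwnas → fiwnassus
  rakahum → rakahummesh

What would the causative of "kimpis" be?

"kimpis" ends in -s. The stems ending in -s (lewos → lewossus, demudus → demudussus, fiwnas → fiwnassus) double the final consonant and add -us.
The other patterns: stems ending in -m double the final consonant and add -esh; stems ending in -p or -r add the prefix ve-.
So kimpis → kimpissus.

kimpissus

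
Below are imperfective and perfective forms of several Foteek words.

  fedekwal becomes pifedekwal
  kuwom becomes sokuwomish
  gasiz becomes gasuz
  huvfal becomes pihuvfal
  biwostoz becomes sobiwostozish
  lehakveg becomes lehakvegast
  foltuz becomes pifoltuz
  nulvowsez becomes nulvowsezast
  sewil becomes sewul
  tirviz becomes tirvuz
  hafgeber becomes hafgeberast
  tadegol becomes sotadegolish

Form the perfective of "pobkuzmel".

pobkuzmelast

"pobkuzmel" has last vowel 'e'. The stems whose last vowel is 'e' (nulvowsez → nulvowsezast, hafgeber → hafgeberast, lehakveg → lehakvegast) add -ast.
So pobkuzmel → pobkuzmelast.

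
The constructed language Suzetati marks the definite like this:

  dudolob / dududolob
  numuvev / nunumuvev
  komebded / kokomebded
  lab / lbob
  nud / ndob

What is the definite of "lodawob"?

dudolob and lab both end in -b yet inflect differently (dududolob, lbob), so the final letter is not what conditions the rule; the number of vowels is.
"lodawob" has 3 vowels. The stems with 3 vowels (dudolob → dududolob, numuvev → nunumuvev, komebded → kokomebded) repeat the first consonant+vowel as a prefix.
So lodawob → lolodawob.

lolodawob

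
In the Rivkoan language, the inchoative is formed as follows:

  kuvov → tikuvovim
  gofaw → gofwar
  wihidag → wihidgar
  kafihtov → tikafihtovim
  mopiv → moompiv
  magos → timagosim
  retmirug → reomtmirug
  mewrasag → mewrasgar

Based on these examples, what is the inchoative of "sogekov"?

tisogekovim

"sogekov" has last vowel 'o'. The stems whose last vowel is 'o' (kafihtov → tikafihtovim, magos → timagosim, kuvov → tikuvovim) add ti- … -im around the stem.
The other patterns: stems whose last vowel is 'a' delete the last vowel and add -ar; stems whose last vowel is 'i' or 'u' insert -om- after the first vowel.
So sogekov → tisogekovim.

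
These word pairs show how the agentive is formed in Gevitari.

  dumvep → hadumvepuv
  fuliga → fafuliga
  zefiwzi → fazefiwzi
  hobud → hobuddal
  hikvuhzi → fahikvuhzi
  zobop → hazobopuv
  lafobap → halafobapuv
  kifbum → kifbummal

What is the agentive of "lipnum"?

lipnummal

lafobap and fuliga both have last vowel 'a' yet inflect differently (halafobapuv, fafuliga), so the last vowel is not what conditions the rule; the final letter is.
"lipnum" ends in -m. The one such stem in the data (kifbum → kifbummal) doubles the final consonant and adds -al (as does hobud), so the same rule applies.
The other patterns: stems ending in -p add ha- … -uv around the stem; stems ending in -a or -i add the prefix fa-.
So lipnum → lipnummal.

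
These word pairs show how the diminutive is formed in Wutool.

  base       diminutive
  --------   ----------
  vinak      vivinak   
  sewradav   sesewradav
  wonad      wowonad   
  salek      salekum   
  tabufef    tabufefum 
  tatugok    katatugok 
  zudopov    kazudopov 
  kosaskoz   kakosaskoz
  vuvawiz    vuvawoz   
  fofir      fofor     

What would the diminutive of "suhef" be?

"suhef" has last vowel 'e'. The stems whose last vowel is 'e' (salek → salekum, tabufef → tabufefum) add -um.
So suhef → suhefum.

suhefum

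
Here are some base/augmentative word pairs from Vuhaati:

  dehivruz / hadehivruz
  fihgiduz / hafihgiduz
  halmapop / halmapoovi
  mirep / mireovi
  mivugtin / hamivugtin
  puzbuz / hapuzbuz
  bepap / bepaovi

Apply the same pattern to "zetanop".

zetanoovi

mirep and mivugtin both begin with m- yet inflect differently (mireovi, hamivugtin), so the first letter is not what conditions the rule; the final letter is.
"zetanop" ends in -p. The stems ending in -p (mirep → mireovi, bepap → bepaovi, halmapop → halmapoovi) drop the final letter and add -ovi.
The other pattern: stems ending in -n or -z add the prefix ha-.
So zetanop → zetanoovi.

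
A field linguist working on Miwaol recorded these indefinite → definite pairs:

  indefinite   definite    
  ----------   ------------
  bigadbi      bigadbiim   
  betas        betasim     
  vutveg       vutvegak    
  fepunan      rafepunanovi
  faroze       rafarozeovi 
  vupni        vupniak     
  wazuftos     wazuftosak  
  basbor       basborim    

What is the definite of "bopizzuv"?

betas and wazuftos both end in -s yet inflect differently (betasim, wazuftosak), so the final letter is not what conditions the rule; the first letter is.
"bopizzuv" begins with b-. The stems beginning with b- (basbor → basborim, betas → betasim, bigadbi → bigadbiim) add -im.
The other patterns: stems beginning with f- add ra- … -ovi around the stem; stems beginning with v- or w- add -ak.
So bopizzuv → bopizzuvim.

bopizzuvim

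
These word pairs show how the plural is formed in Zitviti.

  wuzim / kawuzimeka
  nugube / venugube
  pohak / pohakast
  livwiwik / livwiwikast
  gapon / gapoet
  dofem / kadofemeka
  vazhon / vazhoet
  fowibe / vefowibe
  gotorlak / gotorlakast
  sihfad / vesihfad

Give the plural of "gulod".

wuzim and livwiwik both have last vowel 'i' yet inflect differently (kawuzimeka, livwiwikast), so the last vowel is not what conditions the rule; the final letter is.
"gulod" ends in -d. The one such stem in the data (sihfad → vesihfad) adds the prefix ve-, so the same rule applies.
The other patterns: stems ending in -m add ka- … -eka around the stem; stems ending in -n drop the final letter and add -et; stems ending in -k add -ast.
So gulod → vegulod.

vegulod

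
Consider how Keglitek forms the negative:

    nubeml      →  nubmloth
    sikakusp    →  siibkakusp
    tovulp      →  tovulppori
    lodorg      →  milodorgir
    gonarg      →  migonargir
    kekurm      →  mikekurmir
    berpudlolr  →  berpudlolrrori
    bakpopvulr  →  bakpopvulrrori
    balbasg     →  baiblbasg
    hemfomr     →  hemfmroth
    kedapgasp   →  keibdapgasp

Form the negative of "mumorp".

mimumorpir

balbasg and gonarg both end in -g yet inflect differently (baiblbasg, migonargir), so the final letter is not what conditions the rule; the second-to-last letter is.
"mumorp" has second-to-last letter 'r'. The stems whose second-to-last letter is 'r' (gonarg → migonargir, lodorg → milodorgir, kekurm → mikekurmir) add mi- … -ir around the stem.
So mumorp → mimumorpir.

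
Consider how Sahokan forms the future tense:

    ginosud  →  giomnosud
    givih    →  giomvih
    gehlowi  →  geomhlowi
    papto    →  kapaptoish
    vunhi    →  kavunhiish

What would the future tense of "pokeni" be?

"pokeni" begins with p-. The one such stem in the data (papto → kapaptoish) adds ka- … -ish around the stem, so the same rule applies.
The other pattern: stems beginning with g- insert -om- after the first vowel.
So pokeni → kapokeniish.

kapokeniish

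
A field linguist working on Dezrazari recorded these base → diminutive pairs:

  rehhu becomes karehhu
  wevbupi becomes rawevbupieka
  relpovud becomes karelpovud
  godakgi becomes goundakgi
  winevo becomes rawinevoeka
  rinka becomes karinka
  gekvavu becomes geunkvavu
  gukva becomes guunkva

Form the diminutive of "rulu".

godakgi and wevbupi both end in -i yet inflect differently (goundakgi, rawevbupieka), so the final letter is not what conditions the rule; the first letter is.
"rulu" begins with r-. The stems beginning with r- (rinka → karinka, rehhu → karehhu, relpovud → karelpovud) add the prefix ka-.
So rulu → karulu.

karulu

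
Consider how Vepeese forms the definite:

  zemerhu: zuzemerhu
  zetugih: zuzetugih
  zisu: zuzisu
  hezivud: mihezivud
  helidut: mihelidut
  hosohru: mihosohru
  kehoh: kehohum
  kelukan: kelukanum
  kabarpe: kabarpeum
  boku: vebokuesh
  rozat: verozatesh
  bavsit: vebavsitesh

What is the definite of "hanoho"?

mihanoho

zemerhu and hosohru both end in -u yet inflect differently (zuzemerhu, mihosohru), so the final letter is not what conditions the rule; the first letter is.
"hanoho" begins with h-. The stems beginning with h- (hezivud → mihezivud, helidut → mihelidut, hosohru → mihosohru) add the prefix mi-.
The other patterns: stems beginning with z- add the prefix zu-; stems beginning with k- add -um; stems beginning with b- or r- add ve- … -esh around the stem.
So hanoho → mihanoho.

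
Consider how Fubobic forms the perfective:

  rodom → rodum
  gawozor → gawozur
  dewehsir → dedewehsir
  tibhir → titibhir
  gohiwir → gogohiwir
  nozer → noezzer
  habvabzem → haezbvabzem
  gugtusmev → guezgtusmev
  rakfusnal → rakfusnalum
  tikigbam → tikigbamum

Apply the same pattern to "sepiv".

sesepiv

gawozor and dewehsir both end in -r yet inflect differently (gawozur, dedewehsir), so the final letter is not what conditions the rule; the last vowel is.
"sepiv" has last vowel 'i'. The stems whose last vowel is 'i' (dewehsir → dedewehsir, tibhir → titibhir, gohiwir → gogohiwir) repeat the first consonant+vowel as a prefix.
The other patterns: stems whose last vowel is 'o' change the last vowel to 'u'; stems whose last vowel is 'e' insert -ez- after the first vowel; stems whose last vowel is 'a' add -um.
So sepiv → sesepiv.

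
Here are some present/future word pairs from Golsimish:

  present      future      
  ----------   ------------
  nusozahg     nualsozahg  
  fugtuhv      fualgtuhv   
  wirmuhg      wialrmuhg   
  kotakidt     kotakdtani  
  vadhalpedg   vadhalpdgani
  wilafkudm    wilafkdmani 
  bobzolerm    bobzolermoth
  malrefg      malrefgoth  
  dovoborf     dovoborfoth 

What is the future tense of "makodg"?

makdgani

nusozahg and vadhalpedg both end in -g yet inflect differently (nualsozahg, vadhalpdgani), so the final letter is not what conditions the rule; the second-to-last letter is.
"makodg" has second-to-last letter 'd'. The stems whose second-to-last letter is 'd' (kotakidt → kotakdtani, vadhalpedg → vadhalpdgani, wilafkudm → wilafkdmani) delete the last vowel and add -ani.
So makodg → makdgani.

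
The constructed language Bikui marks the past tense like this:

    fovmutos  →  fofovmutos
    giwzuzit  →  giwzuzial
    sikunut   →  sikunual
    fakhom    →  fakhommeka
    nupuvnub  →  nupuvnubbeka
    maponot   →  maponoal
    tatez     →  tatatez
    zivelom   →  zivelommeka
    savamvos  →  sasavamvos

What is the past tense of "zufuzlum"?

zufuzlummeka

"zufuzlum" ends in -m. The stems ending in -m (fakhom → fakhommeka, zivelom → zivelommeka) double the final consonant and add -eka.
The other patterns: stems ending in -t drop the final letter and add -al; stems ending in -s or -z repeat the first consonant+vowel as a prefix.
So zufuzlum → zufuzlummeka.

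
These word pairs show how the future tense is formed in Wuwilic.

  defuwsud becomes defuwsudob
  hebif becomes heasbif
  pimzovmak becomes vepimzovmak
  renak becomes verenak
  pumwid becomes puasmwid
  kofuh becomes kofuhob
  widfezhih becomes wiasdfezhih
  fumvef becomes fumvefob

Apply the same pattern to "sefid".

seasfid

pumwid and defuwsud both end in -d yet inflect differently (puasmwid, defuwsudob), so the final letter is not what conditions the rule; the last vowel is.
"sefid" has last vowel 'i'. The stems whose last vowel is 'i' (pumwid → puasmwid, hebif → heasbif, widfezhih → wiasdfezhih) insert -as- after the first vowel.
The other patterns: stems whose last vowel is 'a' add the prefix ve-; stems whose last vowel is 'e' or 'u' add -ob.
So sefid → seasfid.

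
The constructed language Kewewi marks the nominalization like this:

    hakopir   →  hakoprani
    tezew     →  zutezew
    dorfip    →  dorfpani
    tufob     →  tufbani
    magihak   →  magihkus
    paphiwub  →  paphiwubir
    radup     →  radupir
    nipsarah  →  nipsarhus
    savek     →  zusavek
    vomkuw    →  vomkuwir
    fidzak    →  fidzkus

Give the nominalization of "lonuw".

tezew and vomkuw both end in -w yet inflect differently (zutezew, vomkuwir), so the final letter is not what conditions the rule; the last vowel is.
"lonuw" has last vowel 'u'. The stems whose last vowel is 'u' (vomkuw → vomkuwir, paphiwub → paphiwubir, radup → radupir) add -ir.
So lonuw → lonuwir.

lonuwir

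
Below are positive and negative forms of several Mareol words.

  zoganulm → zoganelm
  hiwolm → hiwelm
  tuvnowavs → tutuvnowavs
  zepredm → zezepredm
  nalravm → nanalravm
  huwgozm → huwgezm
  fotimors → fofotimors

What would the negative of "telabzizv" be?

"telabzizv" has second-to-last letter 'z'. The one such stem in the data (huwgozm → huwgezm) changes the last vowel to 'e' (as do hiwolm, zoganulm), so the same rule applies.
The other pattern: stems whose second-to-last letter is 'd', 'r' or 'v' repeat the first consonant+vowel as a prefix.
So telabzizv → telabzezv.

telabzezv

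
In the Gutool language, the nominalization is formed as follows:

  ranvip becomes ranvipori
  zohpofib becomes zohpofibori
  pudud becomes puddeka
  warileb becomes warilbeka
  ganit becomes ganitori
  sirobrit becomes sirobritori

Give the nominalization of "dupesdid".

zohpofib and warileb both end in -b yet inflect differently (zohpofibori, warilbeka), so the final letter is not what conditions the rule; the last vowel is.
"dupesdid" has last vowel 'i'. The stems whose last vowel is 'i' (sirobrit → sirobritori, zohpofib → zohpofibori, ranvip → ranvipori) add -ori.
The other pattern: stems whose last vowel is 'e' or 'u' delete the last vowel and add -eka.
So dupesdid → dupesdidori.

dupesdidori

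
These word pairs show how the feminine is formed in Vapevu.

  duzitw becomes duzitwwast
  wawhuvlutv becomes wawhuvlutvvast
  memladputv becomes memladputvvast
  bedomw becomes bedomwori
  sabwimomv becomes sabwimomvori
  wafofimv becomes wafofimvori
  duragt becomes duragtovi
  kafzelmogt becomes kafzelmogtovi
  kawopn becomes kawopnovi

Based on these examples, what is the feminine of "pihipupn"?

duzitw and bedomw both end in -w yet inflect differently (duzitwwast, bedomwori), so the final letter is not what conditions the rule; the second-to-last letter is.
"pihipupn" has second-to-last letter 'p'. The one such stem in the data (kawopn → kawopnovi) adds -ovi, so the same rule applies.
The other patterns: stems whose second-to-last letter is 't' double the final consonant and add -ast; stems whose second-to-last letter is 'm' add -ori.
So pihipupn → pihipupnovi.

pihipupnovi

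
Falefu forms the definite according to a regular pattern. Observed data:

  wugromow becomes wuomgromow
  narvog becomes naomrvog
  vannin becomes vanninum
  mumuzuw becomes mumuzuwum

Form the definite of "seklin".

seklinum

wugromow and mumuzuw both end in -w yet inflect differently (wuomgromow, mumuzuwum), so the final letter is not what conditions the rule; the last vowel is.
"seklin" has last vowel 'i'. The one such stem in the data (vannin → vanninum) adds -um, so the same rule applies.
So seklin → seklinum.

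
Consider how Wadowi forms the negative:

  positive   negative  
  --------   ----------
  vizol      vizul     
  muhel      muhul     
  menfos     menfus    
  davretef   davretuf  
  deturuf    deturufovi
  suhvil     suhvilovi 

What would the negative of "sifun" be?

sifunovi

davretef and deturuf both end in -f yet inflect differently (davretuf, deturufovi), so the final letter is not what conditions the rule; the last vowel is.
"sifun" has last vowel 'u'. The one such stem in the data (deturuf → deturufovi) adds -ovi, so the same rule applies.
So sifun → sifunovi.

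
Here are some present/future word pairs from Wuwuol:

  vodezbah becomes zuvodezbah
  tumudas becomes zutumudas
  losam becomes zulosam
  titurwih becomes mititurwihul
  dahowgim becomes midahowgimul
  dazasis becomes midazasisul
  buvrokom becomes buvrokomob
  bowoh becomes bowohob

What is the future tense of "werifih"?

miwerifihul

"werifih" has last vowel 'i'. The stems whose last vowel is 'i' (titurwih → mititurwihul, dahowgim → midahowgimul, dazasis → midazasisul) add mi- … -ul around the stem.
The other patterns: stems whose last vowel is 'a' add the prefix zu-; stems whose last vowel is 'o' add -ob.
So werifih → miwerifihul.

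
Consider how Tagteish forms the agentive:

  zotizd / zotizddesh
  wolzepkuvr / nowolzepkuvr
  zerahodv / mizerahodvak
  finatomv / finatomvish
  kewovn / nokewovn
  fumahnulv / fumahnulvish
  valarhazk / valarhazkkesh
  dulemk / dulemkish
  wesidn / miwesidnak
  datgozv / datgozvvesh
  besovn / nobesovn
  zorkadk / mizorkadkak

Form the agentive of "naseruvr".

nonaseruvr

besovn and wesidn both end in -n yet inflect differently (nobesovn, miwesidnak), so the final letter is not what conditions the rule; the second-to-last letter is.
"naseruvr" has second-to-last letter 'v'. The stems whose second-to-last letter is 'v' (besovn → nobesovn, wolzepkuvr → nowolzepkuvr, kewovn → nokewovn) add the prefix no-.
So naseruvr → nonaseruvr.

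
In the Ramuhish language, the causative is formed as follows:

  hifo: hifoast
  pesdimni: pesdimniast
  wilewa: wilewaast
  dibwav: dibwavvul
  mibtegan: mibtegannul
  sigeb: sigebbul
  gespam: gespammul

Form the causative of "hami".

hamiast

wilewa and dibwav both have last vowel 'a' yet inflect differently (wilewaast, dibwavvul), so the last vowel is not what conditions the rule; whether the stem ends in a vowel or a consonant is.
"hami" ends in a vowel. The stems ending in a vowel (hifo → hifoast, pesdimni → pesdimniast, wilewa → wilewaast) add -ast.
So hami → hamiast.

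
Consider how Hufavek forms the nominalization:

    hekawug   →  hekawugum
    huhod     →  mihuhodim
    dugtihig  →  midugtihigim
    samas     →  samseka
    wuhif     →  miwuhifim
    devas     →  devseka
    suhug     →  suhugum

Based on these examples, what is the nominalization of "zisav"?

zisveka

"zisav" has last vowel 'a'. The stems whose last vowel is 'a' (devas → devseka, samas → samseka) delete the last vowel and add -eka.
The other patterns: stems whose last vowel is 'u' add -um; stems whose last vowel is 'i' or 'o' add mi- … -im around the stem.
So zisav → zisveka.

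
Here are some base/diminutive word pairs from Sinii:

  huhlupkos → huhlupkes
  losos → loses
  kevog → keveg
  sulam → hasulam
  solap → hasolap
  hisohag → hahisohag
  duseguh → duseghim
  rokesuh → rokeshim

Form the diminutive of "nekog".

nekeg

"nekog" has last vowel 'o'. The stems whose last vowel is 'o' (huhlupkos → huhlupkes, losos → loses, kevog → keveg) change the last vowel to 'e'.
The other patterns: stems whose last vowel is 'a' add the prefix ha-; stems whose last vowel is 'u' delete the last vowel and add -im.
So nekog → nekeg.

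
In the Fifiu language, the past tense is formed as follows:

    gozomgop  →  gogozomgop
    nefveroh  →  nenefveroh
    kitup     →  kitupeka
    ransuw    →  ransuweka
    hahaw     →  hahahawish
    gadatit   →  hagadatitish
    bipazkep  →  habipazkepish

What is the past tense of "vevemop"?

vevevemop

gozomgop and kitup both end in -p yet inflect differently (gogozomgop, kitupeka), so the final letter is not what conditions the rule; the last vowel is.
"vevemop" has last vowel 'o'. The stems whose last vowel is 'o' (gozomgop → gogozomgop, nefveroh → nenefveroh) repeat the first consonant+vowel as a prefix.
The other patterns: stems whose last vowel is 'u' add -eka; stems whose last vowel is 'a', 'e' or 'i' add ha- … -ish around the stem.
So vevemop → vevevemop.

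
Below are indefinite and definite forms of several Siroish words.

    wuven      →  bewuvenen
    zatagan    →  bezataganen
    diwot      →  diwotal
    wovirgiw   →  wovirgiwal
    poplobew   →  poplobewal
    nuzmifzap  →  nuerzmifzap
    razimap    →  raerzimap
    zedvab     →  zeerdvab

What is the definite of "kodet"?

kodetal

wuven and poplobew both have last vowel 'e' yet inflect differently (bewuvenen, poplobewal), so the last vowel is not what conditions the rule; the final letter is.
"kodet" ends in -t. The one such stem in the data (diwot → diwotal) adds -al, so the same rule applies.
The other patterns: stems ending in -n add be- … -en around the stem; stems ending in -b or -p insert -er- after the first vowel.
So kodet → kodetal.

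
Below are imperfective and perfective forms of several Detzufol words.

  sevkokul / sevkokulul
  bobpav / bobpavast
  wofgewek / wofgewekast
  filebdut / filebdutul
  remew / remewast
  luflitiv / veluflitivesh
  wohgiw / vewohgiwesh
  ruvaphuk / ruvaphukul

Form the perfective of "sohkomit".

vesohkomitesh

remew and wohgiw both end in -w yet inflect differently (remewast, vewohgiwesh), so the final letter is not what conditions the rule; the last vowel is.
"sohkomit" has last vowel 'i'. The stems whose last vowel is 'i' (wohgiw → vewohgiwesh, luflitiv → veluflitivesh) add ve- … -esh around the stem.
The other patterns: stems whose last vowel is 'a' or 'e' add -ast; stems whose last vowel is 'u' add -ul.
So sohkomit → vesohkomitesh.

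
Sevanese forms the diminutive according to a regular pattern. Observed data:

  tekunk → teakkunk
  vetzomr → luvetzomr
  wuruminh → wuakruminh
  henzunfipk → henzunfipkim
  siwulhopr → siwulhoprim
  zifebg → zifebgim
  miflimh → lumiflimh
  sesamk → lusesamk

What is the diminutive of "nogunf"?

wuruminh and miflimh both end in -h yet inflect differently (wuakruminh, lumiflimh), so the final letter is not what conditions the rule; the second-to-last letter is.
"nogunf" has second-to-last letter 'n'. The stems whose second-to-last letter is 'n' (wuruminh → wuakruminh, tekunk → teakkunk) insert -ak- after the first vowel.
So nogunf → noakgunf.

noakgunf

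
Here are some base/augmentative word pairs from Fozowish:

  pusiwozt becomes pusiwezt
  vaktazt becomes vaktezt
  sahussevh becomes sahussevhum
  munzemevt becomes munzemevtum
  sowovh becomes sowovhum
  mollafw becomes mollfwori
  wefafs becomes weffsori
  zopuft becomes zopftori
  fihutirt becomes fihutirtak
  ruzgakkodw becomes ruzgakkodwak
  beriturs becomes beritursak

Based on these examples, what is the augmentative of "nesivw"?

pusiwozt and munzemevt both end in -t yet inflect differently (pusiwezt, munzemevtum), so the final letter is not what conditions the rule; the second-to-last letter is.
"nesivw" has second-to-last letter 'v'. The stems whose second-to-last letter is 'v' (sahussevh → sahussevhum, munzemevt → munzemevtum, sowovh → sowovhum) add -um.
The other patterns: stems whose second-to-last letter is 'z' change the last vowel to 'e'; stems whose second-to-last letter is 'f' delete the last vowel and add -ori; stems whose second-to-last letter is 'd' or 'r' add -ak.
So nesivw → nesivwum.

nesivwum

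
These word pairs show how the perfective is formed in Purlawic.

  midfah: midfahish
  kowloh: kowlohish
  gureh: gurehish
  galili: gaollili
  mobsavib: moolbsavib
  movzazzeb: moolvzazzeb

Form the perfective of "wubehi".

wuolbehi

gureh and movzazzeb both have last vowel 'e' yet inflect differently (gurehish, moolvzazzeb), so the last vowel is not what conditions the rule; the final letter is.
"wubehi" ends in -i. The one such stem in the data (galili → gaollili) inserts -ol- after the first vowel (as do mobsavib, movzazzeb), so the same rule applies.
The other pattern: stems ending in -h add -ish.
So wubehi → wuolbehi.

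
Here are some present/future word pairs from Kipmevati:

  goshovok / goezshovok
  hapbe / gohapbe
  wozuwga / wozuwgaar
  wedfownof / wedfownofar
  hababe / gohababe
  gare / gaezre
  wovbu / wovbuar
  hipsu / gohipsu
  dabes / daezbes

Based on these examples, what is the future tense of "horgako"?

gohorgako

"horgako" begins with h-. The stems beginning with h- (hapbe → gohapbe, hipsu → gohipsu, hababe → gohababe) add the prefix go-.
The other patterns: stems beginning with w- add -ar; stems beginning with d- or g- insert -ez- after the first vowel.
So horgako → gohorgako.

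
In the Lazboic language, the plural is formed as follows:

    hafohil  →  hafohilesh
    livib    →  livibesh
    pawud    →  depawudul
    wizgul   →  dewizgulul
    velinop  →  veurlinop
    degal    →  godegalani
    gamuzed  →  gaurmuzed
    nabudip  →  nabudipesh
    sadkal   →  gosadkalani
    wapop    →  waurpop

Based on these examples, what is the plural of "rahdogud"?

"rahdogud" has last vowel 'u'. The stems whose last vowel is 'u' (wizgul → dewizgulul, pawud → depawudul) add de- … -ul around the stem.
The other patterns: stems whose last vowel is 'a' add go- … -ani around the stem; stems whose last vowel is 'e' or 'o' insert -ur- after the first vowel; stems whose last vowel is 'i' add -esh.
So rahdogud → derahdogudul.

derahdogudul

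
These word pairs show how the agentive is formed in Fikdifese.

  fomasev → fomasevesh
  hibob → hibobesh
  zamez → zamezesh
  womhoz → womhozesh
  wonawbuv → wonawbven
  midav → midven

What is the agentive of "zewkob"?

fomasev and wonawbuv both end in -v yet inflect differently (fomasevesh, wonawbven), so the final letter is not what conditions the rule; the last vowel is.
"zewkob" has last vowel 'o'. The stems whose last vowel is 'o' (hibob → hibobesh, womhoz → womhozesh) add -esh.
The other pattern: stems whose last vowel is 'a' or 'u' delete the last vowel and add -en.
So zewkob → zewkobesh.

zewkobesh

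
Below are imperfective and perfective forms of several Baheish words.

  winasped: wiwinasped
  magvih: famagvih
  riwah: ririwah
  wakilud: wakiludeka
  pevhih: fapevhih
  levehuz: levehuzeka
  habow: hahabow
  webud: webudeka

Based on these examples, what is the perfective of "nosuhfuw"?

nosuhfuweka

wakilud and winasped both end in -d yet inflect differently (wakiludeka, wiwinasped), so the final letter is not what conditions the rule; the last vowel is.
"nosuhfuw" has last vowel 'u'. The stems whose last vowel is 'u' (wakilud → wakiludeka, levehuz → levehuzeka, webud → webudeka) add -eka.
The other patterns: stems whose last vowel is 'i' add the prefix fa-; stems whose last vowel is 'a', 'e' or 'o' repeat the first consonant+vowel as a prefix.
So nosuhfuw → nosuhfuweka.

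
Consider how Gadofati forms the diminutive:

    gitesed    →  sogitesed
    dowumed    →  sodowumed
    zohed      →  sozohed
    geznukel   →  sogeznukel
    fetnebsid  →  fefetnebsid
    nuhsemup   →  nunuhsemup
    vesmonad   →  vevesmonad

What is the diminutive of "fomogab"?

"fomogab" has last vowel 'a'. The one such stem in the data (vesmonad → vevesmonad) repeats the first consonant+vowel as a prefix (as do fetnebsid, nuhsemup), so the same rule applies.
The other pattern: stems whose last vowel is 'e' add the prefix so-.
So fomogab → fofomogab.

fofomogab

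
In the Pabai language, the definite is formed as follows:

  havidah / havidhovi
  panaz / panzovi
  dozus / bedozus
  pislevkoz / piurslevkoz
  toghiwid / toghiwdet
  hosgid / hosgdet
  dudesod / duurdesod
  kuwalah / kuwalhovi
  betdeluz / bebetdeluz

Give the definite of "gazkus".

panaz and betdeluz both end in -z yet inflect differently (panzovi, bebetdeluz), so the final letter is not what conditions the rule; the last vowel is.
"gazkus" has last vowel 'u'. The stems whose last vowel is 'u' (betdeluz → bebetdeluz, dozus → bedozus) add the prefix be-.
The other patterns: stems whose last vowel is 'a' delete the last vowel and add -ovi; stems whose last vowel is 'i' delete the last vowel and add -et; stems whose last vowel is 'o' insert -ur- after the first vowel.
So gazkus → begazkus.

begazkus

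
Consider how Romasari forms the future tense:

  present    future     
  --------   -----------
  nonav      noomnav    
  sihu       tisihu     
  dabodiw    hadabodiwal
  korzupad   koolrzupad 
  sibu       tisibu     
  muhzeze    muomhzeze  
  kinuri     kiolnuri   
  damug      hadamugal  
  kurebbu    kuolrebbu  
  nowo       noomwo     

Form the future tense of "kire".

sibu and kurebbu both end in -u yet inflect differently (tisibu, kuolrebbu), so the final letter is not what conditions the rule; the first letter is.
"kire" begins with k-. The stems beginning with k- (kinuri → kiolnuri, kurebbu → kuolrebbu, korzupad → koolrzupad) insert -ol- after the first vowel.
So kire → kiolre.

kiolre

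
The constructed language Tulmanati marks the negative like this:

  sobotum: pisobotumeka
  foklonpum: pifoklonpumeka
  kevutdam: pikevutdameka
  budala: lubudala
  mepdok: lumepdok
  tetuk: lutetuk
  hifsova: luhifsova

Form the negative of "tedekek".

lutedekek

kevutdam and budala both have last vowel 'a' yet inflect differently (pikevutdameka, lubudala), so the last vowel is not what conditions the rule; the final letter is.
"tedekek" ends in -k. The stems ending in -k (mepdok → lumepdok, tetuk → lutetuk) add the prefix lu-.
The other pattern: stems ending in -m add pi- … -eka around the stem.
So tedekek → lutedekek.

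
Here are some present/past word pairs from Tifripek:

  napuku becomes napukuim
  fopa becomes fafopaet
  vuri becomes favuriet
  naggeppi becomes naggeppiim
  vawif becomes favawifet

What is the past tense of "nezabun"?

nezabunim

"nezabun" begins with n-. The stems beginning with n- (napuku → napukuim, naggeppi → naggeppiim) add -im.
The other pattern: stems beginning with f- or v- add fa- … -et around the stem.
So nezabun → nezabunim.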